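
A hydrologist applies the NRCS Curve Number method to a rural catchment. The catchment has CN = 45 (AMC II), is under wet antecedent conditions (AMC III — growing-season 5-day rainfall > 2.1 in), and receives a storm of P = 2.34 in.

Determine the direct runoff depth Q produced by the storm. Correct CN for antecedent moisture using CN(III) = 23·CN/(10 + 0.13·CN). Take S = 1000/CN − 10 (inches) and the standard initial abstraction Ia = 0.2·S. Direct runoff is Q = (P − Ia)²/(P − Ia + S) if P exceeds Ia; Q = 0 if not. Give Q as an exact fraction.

Wet (AMC III): CN(III) = 23·45/(10 + 0.13·45) = 1035/(317/20) = 20700/317 ≈ 65.300
Retention S: 1000/CN − 10 with CN=65.300 → S = 1100/207 ≈ 5.314 in
Ia = 0.2S: 0.2·5.314 = 1.063 in (exactly 220/207)
P − Ia = 2.340 − 1.063 = 13219/10350 ≈ 1.277 in (> 0, runoff occurs)
Q: (13219/10350)² ÷ (68219/10350) = 174741961/706066650 in (≈ 0.247 in)

Q = 174741961/706066650 in ≈ 0.247 in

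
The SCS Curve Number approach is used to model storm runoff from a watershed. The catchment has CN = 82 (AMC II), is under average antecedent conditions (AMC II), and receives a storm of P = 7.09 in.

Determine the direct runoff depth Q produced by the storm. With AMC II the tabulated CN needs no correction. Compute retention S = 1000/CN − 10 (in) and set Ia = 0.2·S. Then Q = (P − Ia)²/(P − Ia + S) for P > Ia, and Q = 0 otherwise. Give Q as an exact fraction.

Q = 743598361/148702900 in ≈ 5.001 in

AMC II — tabulated CN = 82 applies directly.
S = 1000/82 − 10 = 90/41 in ≈ 2.195 in
Ia = 0.2·(90/41) = 18/41 in ≈ 0.439 in
P − Ia = 7.090 − 0.439 = 27269/4100 ≈ 6.651 in (> 0, runoff occurs)
Q = (27269/4100)²/((27269/4100) + 90/41) = (743598361/16810000)/(36269/4100) = 743598361/148702900 in ≈ 5.001 in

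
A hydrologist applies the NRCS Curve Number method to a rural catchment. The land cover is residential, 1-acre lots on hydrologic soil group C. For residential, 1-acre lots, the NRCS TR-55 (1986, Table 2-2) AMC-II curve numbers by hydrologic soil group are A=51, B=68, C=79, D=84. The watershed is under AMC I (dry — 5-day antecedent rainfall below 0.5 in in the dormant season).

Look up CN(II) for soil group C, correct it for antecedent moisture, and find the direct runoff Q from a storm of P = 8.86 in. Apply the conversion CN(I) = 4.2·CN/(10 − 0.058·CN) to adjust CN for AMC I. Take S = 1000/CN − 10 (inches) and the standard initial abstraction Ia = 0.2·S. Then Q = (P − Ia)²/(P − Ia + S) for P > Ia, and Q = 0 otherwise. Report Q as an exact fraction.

Q = 899820009/217238150 in ≈ 4.142 in

NRCS table: residential, 1-acre lots, soil group C → CN(II) = 79
Adjust CN=79 to AMC I: 4.2·79/(10 − 0.058·79) → (1659/5) ÷ (2709/500) = 7900/129 ≈ 61.240
Max retention: S = 1000/(7900/129) − 10 = 500/79 in (≈ 6.329 in)
Ia = 0.2·(500/79) = 100/79 in ≈ 1.266 in
Since P=8.860 > Ia=1.266: effective rainfall P−Ia = 29997/3950 in
Runoff Q = (P−Ia)²/(P−Ia+S) = (7.594)²/(7.594+6.329) = 899820009/217238150 ≈ 4.142 in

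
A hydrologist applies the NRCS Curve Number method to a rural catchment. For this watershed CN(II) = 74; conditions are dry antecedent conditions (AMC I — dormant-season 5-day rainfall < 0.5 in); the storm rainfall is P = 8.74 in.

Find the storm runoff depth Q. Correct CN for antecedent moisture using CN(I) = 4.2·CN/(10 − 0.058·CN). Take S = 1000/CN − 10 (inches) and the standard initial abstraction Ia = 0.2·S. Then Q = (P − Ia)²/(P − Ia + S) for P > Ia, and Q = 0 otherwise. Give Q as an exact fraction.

Dry (AMC I): CN(I) = 4.2·74/(10 − 0.058·74) = (1554/5)/(1427/250) = 77700/1427 ≈ 54.450
S = 1000/(77700/1427) − 10 = 6500/777 in ≈ 8.366 in
Initial abstraction Ia = S/5 = (6500/777)/5 = 1300/777 ≈ 1.673 in
P − Ia = 8.740 − 1.673 = 274549/38850 ≈ 7.067 in (> 0, runoff occurs)
Q = (274549/38850)²/((274549/38850) + 6500/777) = (75377153401/1509322500)/(599549/38850) = 75377153401/23292478650 in ≈ 3.236 in

Q = 75377153401/23292478650 in ≈ 3.236 in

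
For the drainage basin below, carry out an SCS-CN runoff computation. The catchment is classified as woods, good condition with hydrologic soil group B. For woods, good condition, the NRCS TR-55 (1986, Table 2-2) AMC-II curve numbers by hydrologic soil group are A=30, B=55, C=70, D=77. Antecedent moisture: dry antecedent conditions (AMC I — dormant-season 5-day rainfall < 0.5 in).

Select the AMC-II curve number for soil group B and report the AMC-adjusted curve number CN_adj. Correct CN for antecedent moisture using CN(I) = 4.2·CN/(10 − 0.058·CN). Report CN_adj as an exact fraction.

NRCS table: woods, good condition, soil group B → CN(II) = 55
CN(I) from CN(II)=55: (4.2·55)/(10 − 0.058·55) = 7700/227 ≈ 33.921

CN_adj = 7700/227 ≈ 33.921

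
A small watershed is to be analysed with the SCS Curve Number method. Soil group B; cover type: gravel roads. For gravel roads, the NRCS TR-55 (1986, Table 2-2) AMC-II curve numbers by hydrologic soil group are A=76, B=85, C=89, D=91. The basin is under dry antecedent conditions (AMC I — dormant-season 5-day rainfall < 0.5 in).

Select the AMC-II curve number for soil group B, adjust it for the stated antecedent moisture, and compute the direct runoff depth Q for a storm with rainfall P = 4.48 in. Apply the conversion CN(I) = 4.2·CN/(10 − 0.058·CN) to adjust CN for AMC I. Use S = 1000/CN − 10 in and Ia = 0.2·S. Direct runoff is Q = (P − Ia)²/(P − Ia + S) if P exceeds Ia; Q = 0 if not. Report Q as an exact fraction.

Q = 7327849/4337550 in ≈ 1.689 in

NRCS table: gravel roads, soil group B → CN(II) = 85
CN(I) from CN(II)=85: (4.2·85)/(10 − 0.058·85) = 11900/169 ≈ 70.414
Max retention: S = 1000/(11900/169) − 10 = 500/119 in (≈ 4.202 in)
Initial abstraction Ia = S/5 = (500/119)/5 = 100/119 ≈ 0.840 in
P − Ia = 4.480 − 0.840 = 10828/2975 ≈ 3.640 in (> 0, runoff occurs)
Runoff Q = (P−Ia)²/(P−Ia+S) = (3.640)²/(3.640+4.202) = 7327849/4337550 ≈ 1.689 in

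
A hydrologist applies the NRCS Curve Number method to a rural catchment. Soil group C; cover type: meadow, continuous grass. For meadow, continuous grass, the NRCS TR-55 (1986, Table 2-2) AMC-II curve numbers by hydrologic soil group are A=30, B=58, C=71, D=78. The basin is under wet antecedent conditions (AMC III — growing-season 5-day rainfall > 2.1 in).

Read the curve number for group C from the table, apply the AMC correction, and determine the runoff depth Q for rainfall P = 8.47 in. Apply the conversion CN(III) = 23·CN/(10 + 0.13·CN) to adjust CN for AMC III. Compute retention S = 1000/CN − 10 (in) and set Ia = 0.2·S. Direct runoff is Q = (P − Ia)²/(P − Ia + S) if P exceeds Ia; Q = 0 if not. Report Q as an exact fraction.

Q = 1756025172801/263754158300 in ≈ 6.658 in

NRCS table: meadow, continuous grass, soil group C → CN(II) = 71
Wet (AMC III): CN(III) = 23·71/(10 + 0.13·71) = 1633/(1923/100) = 163300/1923 ≈ 84.919
S = 1000/(163300/1923) − 10 = 2900/1633 in ≈ 1.776 in
Ia = 0.2S: 0.2·1.776 = 0.355 in (exactly 580/1633)
Excess rainfall: 8.470 − 0.355 = 8.115 in; P > Ia so Q > 0
Runoff Q = (P−Ia)²/(P−Ia+S) = (8.115)²/(8.115+1.776) = 1756025172801/263754158300 ≈ 6.658 in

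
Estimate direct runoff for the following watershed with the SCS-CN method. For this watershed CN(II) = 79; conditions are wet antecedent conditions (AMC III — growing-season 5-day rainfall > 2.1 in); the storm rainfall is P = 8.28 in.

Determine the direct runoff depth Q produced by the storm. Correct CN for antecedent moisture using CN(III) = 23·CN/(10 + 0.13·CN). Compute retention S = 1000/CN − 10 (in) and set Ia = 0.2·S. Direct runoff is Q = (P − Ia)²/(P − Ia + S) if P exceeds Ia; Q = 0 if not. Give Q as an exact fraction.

Adjust CN=79 to AMC III: 23·79/(10 + 0.13·79) → 1817 ÷ (2027/100) = 181700/2027 ≈ 89.640
S = 1000/(181700/2027) − 10 = 2100/1817 in ≈ 1.156 in
Ia = 0.2S: 0.2·1.156 = 0.231 in (exactly 420/1817)
Since P=8.280 > Ia=0.231: effective rainfall P−Ia = 365619/45425 in
Runoff Q = (P−Ia)²/(P−Ia+S) = (8.049)²/(8.049+1.156) = 44559084387/6331018525 ≈ 7.038 in

Q = 44559084387/6331018525 in ≈ 7.038 in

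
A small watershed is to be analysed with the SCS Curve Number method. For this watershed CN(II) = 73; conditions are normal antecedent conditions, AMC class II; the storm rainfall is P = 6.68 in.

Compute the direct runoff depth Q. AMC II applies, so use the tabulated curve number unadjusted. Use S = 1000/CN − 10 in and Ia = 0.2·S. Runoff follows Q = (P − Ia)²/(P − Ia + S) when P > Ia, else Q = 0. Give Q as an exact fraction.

Q = 117527281/32103575 in ≈ 3.661 in

AMC II — tabulated CN = 73 applies directly.
Max retention: S = 1000/73 − 10 = 270/73 in (≈ 3.699 in)
Initial abstraction Ia = S/5 = (270/73)/5 = 54/73 ≈ 0.740 in
Excess rainfall: 6.680 − 0.740 = 5.940 in; P > Ia so Q > 0
Runoff Q = (P−Ia)²/(P−Ia+S) = (5.940)²/(5.940+3.699) = 117527281/32103575 ≈ 3.661 in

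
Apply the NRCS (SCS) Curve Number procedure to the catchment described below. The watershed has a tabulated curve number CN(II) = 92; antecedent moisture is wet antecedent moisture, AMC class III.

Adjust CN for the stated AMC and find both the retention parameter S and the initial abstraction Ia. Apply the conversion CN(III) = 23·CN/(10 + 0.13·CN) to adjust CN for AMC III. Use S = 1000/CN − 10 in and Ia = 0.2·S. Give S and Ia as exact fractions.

Wet (AMC III): CN(III) = 23·92/(10 + 0.13·92) = 2116/(549/25) = 52900/549 ≈ 96.357
Retention S: 1000/CN − 10 with CN=96.357 → S = 200/529 ≈ 0.378 in
Initial abstraction Ia = S/5 = (200/529)/5 = 40/529 ≈ 0.076 in

S = 200/529 in ≈ 0.378 in; Ia = 40/529 in ≈ 0.076 in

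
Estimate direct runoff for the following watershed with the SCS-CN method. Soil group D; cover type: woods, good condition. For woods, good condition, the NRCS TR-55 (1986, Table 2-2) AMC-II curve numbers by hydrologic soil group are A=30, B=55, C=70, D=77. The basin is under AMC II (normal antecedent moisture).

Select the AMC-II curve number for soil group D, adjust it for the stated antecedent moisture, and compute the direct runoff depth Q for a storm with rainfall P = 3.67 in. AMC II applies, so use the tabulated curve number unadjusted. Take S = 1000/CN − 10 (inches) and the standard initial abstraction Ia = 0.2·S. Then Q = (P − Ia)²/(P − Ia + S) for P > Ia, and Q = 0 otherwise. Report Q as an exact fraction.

Q = 559748281/359274300 in ≈ 1.558 in

NRCS table: woods, good condition, soil group D → CN(II) = 77
CN(II) = 77; AMC II needs no correction.
Retention S: 1000/CN − 10 with CN=77.000 → S = 230/77 ≈ 2.987 in
Initial abstraction Ia = S/5 = (230/77)/5 = 46/77 ≈ 0.597 in
P − Ia = 3.670 − 0.597 = 23659/7700 ≈ 3.073 in (> 0, runoff occurs)
Q = (23659/7700)²/((23659/7700) + 230/77) = (559748281/59290000)/(46659/7700) = 559748281/359274300 in ≈ 1.558 in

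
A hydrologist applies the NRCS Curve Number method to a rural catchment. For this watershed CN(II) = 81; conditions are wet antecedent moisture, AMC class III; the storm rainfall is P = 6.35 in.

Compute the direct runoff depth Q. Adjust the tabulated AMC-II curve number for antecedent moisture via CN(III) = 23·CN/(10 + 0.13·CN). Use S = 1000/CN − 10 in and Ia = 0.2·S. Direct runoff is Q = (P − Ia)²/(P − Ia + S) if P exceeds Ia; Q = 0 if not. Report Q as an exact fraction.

Q = 52441458001/9948457260 in ≈ 5.271 in

Wet (AMC III): CN(III) = 23·81/(10 + 0.13·81) = 1863/(2053/100) = 186300/2053 ≈ 90.745
Max retention: S = 1000/(186300/2053) − 10 = 1900/1863 in (≈ 1.020 in)
Ia = 0.2S: 0.2·1.020 = 0.204 in (exactly 380/1863)
P − Ia = 6.350 − 0.204 = 229001/37260 ≈ 6.146 in (> 0, runoff occurs)
Q: (229001/37260)² ÷ (267001/37260) = 52441458001/9948457260 in (≈ 5.271 in)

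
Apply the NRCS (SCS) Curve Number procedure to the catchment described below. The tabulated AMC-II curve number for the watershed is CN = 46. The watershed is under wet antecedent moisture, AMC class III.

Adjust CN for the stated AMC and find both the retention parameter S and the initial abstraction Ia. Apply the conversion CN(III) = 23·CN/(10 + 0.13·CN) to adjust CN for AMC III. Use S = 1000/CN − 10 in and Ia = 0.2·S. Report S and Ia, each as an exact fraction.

CN(III) from CN(II)=46: (23·46)/(10 + 0.13·46) = 52900/799 ≈ 66.208
S = 1000/(52900/799) − 10 = 2700/529 in ≈ 5.104 in
Ia = 0.2S: 0.2·5.104 = 1.021 in (exactly 540/529)

S = 2700/529 in ≈ 5.104 in; Ia = 540/529 in ≈ 1.021 in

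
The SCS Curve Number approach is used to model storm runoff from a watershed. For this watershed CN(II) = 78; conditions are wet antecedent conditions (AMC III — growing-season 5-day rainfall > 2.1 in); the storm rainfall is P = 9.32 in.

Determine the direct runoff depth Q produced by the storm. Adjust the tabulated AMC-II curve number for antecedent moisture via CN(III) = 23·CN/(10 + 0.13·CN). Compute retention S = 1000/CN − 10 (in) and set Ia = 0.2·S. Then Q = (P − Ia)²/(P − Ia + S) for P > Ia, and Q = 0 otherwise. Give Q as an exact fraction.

CN(III) from CN(II)=78: (23·78)/(10 + 0.13·78) = 89700/1007 ≈ 89.076
Retention S: 1000/CN − 10 with CN=89.076 → S = 1100/897 ≈ 1.226 in
Ia = 0.2·(1100/897) = 220/897 in ≈ 0.245 in
Excess rainfall: 9.320 − 0.245 = 9.075 in; P > Ia so Q > 0
Q = (203501/22425)²/((203501/22425) + 1100/897) = (41412657001/502880625)/(231001/22425) = 41412657001/5180197425 in ≈ 7.994 in

Q = 41412657001/5180197425 in ≈ 7.994 in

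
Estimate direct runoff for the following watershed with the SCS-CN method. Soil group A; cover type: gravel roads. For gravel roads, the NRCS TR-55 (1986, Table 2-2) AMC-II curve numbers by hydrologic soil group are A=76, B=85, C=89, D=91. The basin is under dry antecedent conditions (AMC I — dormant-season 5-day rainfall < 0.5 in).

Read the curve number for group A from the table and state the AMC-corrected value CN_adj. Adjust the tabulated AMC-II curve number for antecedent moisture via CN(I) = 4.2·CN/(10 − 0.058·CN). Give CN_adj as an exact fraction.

NRCS table: gravel roads, soil group A → CN(II) = 76
Adjust CN=76 to AMC I: 4.2·76/(10 − 0.058·76) → (1596/5) ÷ (699/125) = 13300/233 ≈ 57.082

CN_adj = 13300/233 ≈ 57.082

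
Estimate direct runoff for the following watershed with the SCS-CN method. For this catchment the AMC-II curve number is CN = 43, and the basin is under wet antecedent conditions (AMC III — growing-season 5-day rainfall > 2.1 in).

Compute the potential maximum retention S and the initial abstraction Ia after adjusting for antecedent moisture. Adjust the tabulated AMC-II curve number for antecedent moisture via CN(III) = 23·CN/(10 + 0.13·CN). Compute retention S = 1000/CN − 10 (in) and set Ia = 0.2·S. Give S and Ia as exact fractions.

Adjust CN=43 to AMC III: 23·43/(10 + 0.13·43) → 989 ÷ (1559/100) = 98900/1559 ≈ 63.438
Retention S: 1000/CN − 10 with CN=63.438 → S = 5700/989 ≈ 5.763 in
Ia = 0.2·(5700/989) = 1140/989 in ≈ 1.153 in

S = 5700/989 in ≈ 5.763 in; Ia = 1140/989 in ≈ 1.153 in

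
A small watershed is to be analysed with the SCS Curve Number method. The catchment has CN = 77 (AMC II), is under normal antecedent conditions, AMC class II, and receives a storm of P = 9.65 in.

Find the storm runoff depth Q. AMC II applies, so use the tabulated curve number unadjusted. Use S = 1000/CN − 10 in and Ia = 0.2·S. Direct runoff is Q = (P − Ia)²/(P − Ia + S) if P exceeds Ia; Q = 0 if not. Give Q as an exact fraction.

CN(II) = 77; AMC II needs no correction.
Max retention: S = 1000/77 − 10 = 230/77 in (≈ 2.987 in)
Ia = 0.2·(230/77) = 46/77 in ≈ 0.597 in
P − Ia = 9.650 − 0.597 = 13941/1540 ≈ 9.053 in (> 0, runoff occurs)
Runoff Q = (P−Ia)²/(P−Ia+S) = (9.053)²/(9.053+2.987) = 194351481/28553140 ≈ 6.807 in

Q = 194351481/28553140 in ≈ 6.807 in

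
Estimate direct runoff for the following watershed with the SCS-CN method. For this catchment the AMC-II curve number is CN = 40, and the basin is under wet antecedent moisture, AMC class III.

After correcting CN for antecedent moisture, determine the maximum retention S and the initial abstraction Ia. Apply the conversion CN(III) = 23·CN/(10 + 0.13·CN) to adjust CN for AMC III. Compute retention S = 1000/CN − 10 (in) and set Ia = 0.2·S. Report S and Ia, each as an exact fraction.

S = 150/23 in ≈ 6.522 in; Ia = 30/23 in ≈ 1.304 in

Wet (AMC III): CN(III) = 23·40/(10 + 0.13·40) = 920/(76/5) = 1150/19 ≈ 60.526
S = 1000/(1150/19) − 10 = 150/23 in ≈ 6.522 in
Initial abstraction Ia = S/5 = (150/23)/5 = 30/23 ≈ 1.304 in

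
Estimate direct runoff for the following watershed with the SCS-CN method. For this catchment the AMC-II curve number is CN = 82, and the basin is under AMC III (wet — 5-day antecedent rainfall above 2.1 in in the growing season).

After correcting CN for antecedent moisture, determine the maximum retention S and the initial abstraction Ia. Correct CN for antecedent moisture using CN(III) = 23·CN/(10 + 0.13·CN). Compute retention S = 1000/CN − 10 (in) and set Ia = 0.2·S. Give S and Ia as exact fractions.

S = 900/943 in ≈ 0.954 in; Ia = 180/943 in ≈ 0.191 in

Wet (AMC III): CN(III) = 23·82/(10 + 0.13·82) = 1886/(1033/50) = 94300/1033 ≈ 91.288
Retention S: 1000/CN − 10 with CN=91.288 → S = 900/943 ≈ 0.954 in
Ia = 0.2·(900/943) = 180/943 in ≈ 0.191 in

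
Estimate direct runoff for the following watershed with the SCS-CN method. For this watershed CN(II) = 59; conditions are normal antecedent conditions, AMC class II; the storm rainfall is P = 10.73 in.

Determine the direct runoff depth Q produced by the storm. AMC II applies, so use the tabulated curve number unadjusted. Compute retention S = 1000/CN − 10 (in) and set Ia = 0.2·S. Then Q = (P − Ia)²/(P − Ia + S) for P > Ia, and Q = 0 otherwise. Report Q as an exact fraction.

Q = 3036781449/567031300 in ≈ 5.356 in

CN(II) = 59; AMC II needs no correction.
Max retention: S = 1000/59 − 10 = 410/59 in (≈ 6.949 in)
Initial abstraction Ia = S/5 = (410/59)/5 = 82/59 ≈ 1.390 in
P − Ia = 10.730 − 1.390 = 55107/5900 ≈ 9.340 in (> 0, runoff occurs)
Q = (55107/5900)²/((55107/5900) + 410/59) = (3036781449/34810000)/(96107/5900) = 3036781449/567031300 in ≈ 5.356 in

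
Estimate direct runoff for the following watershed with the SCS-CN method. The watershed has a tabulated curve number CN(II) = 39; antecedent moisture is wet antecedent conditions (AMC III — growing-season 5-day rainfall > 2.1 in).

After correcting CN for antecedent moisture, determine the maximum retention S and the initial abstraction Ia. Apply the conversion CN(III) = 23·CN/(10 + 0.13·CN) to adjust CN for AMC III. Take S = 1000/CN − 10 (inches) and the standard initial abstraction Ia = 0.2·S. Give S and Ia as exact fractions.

S = 6100/897 in ≈ 6.800 in; Ia = 1220/897 in ≈ 1.360 in

Adjust CN=39 to AMC III: 23·39/(10 + 0.13·39) → 897 ÷ (1507/100) = 89700/1507 ≈ 59.522
Max retention: S = 1000/(89700/1507) − 10 = 6100/897 in (≈ 6.800 in)
Ia = 0.2·(6100/897) = 1220/897 in ≈ 1.360 in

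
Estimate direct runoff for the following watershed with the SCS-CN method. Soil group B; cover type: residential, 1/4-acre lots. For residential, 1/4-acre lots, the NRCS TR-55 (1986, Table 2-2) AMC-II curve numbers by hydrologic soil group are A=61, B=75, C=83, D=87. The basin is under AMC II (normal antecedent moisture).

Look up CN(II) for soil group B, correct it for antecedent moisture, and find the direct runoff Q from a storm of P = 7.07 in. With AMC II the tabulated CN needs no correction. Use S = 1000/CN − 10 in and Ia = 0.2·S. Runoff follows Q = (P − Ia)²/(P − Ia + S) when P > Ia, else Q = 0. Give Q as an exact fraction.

Q = 3690241/876300 in ≈ 4.211 in

NRCS table: residential, 1/4-acre lots, soil group B → CN(II) = 75
AMC II — tabulated CN = 75 applies directly.
S = 1000/75 − 10 = 10/3 in ≈ 3.333 in
Initial abstraction Ia = S/5 = (10/3)/5 = 2/3 ≈ 0.667 in
Since P=7.070 > Ia=0.667: effective rainfall P−Ia = 1921/300 in
Q: (1921/300)² ÷ (2921/300) = 3690241/876300 in (≈ 4.211 in)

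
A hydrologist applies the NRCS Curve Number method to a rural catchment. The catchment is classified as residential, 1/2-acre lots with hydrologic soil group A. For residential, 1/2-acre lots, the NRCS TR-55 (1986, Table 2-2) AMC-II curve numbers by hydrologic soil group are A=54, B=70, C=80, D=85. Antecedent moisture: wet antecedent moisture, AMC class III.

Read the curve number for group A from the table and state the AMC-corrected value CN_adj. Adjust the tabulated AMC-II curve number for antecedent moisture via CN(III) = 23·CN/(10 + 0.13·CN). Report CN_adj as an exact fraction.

CN_adj = 2700/37 ≈ 72.973

NRCS table: residential, 1/2-acre lots, soil group A → CN(II) = 54
Adjust CN=54 to AMC III: 23·54/(10 + 0.13·54) → 1242 ÷ (851/50) = 2700/37 ≈ 72.973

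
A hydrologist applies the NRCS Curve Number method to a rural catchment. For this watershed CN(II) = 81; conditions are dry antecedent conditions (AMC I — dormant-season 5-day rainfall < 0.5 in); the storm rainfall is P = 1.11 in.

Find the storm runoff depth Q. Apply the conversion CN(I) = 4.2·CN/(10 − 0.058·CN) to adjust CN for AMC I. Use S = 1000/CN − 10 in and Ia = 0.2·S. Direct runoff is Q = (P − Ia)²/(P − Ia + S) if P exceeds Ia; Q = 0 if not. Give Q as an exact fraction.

Q = 0 in ≈ 0.000 in

CN(I) from CN(II)=81: (4.2·81)/(10 − 0.058·81) = 170100/2651 ≈ 64.164
Retention S: 1000/CN − 10 with CN=64.164 → S = 9500/1701 ≈ 5.585 in
Ia = 0.2S: 0.2·5.585 = 1.117 in (exactly 1900/1701)
P = 1.110 ≤ Ia = 1.117 in: entire storm abstracted, Q = 0.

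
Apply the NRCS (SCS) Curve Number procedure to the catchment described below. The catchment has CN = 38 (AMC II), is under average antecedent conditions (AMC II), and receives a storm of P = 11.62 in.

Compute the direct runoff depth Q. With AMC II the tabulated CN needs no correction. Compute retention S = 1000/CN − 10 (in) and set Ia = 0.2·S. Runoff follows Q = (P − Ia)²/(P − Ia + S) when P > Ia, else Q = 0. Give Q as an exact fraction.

AMC II — tabulated CN = 38 applies directly.
Retention S: 1000/CN − 10 with CN=38.000 → S = 310/19 ≈ 16.316 in
Ia = 0.2·(310/19) = 62/19 in ≈ 3.263 in
Since P=11.620 > Ia=3.263: effective rainfall P−Ia = 7939/950 in
Runoff Q = (P−Ia)²/(P−Ia+S) = (8.357)²/(8.357+16.316) = 63027721/22267050 ≈ 2.831 in

Q = 63027721/22267050 in ≈ 2.831 in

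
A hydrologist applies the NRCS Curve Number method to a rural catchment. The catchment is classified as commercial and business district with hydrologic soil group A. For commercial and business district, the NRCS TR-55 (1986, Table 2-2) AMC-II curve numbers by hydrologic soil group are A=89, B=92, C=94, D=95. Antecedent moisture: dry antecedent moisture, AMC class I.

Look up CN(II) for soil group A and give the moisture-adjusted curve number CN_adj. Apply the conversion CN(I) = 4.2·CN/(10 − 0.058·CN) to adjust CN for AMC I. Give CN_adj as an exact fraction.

NRCS table: commercial and business district, soil group A → CN(II) = 89
Dry (AMC I): CN(I) = 4.2·89/(10 − 0.058·89) = (1869/5)/(2419/500) = 186900/2419 ≈ 77.263

CN_adj = 186900/2419 ≈ 77.263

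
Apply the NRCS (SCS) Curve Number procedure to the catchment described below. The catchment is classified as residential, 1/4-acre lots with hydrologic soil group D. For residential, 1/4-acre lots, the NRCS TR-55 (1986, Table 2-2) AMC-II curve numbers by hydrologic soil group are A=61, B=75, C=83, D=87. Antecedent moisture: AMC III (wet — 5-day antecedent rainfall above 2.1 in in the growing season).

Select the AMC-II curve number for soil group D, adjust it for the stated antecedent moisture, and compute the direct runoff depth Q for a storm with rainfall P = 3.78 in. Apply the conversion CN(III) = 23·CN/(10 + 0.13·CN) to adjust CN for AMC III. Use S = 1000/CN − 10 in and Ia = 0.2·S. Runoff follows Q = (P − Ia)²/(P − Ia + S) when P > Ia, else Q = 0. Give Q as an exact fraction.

Q = 133363005721/43040409450 in ≈ 3.099 in

NRCS table: residential, 1/4-acre lots, soil group D → CN(II) = 87
Adjust CN=87 to AMC III: 23·87/(10 + 0.13·87) → 2001 ÷ (2131/100) = 200100/2131 ≈ 93.900
Retention S: 1000/CN − 10 with CN=93.900 → S = 1300/2001 ≈ 0.650 in
Ia = 0.2S: 0.2·0.650 = 0.130 in (exactly 260/2001)
Since P=3.780 > Ia=0.130: effective rainfall P−Ia = 365189/100050 in
Q = (365189/100050)²/((365189/100050) + 1300/2001) = (133363005721/10010002500)/(430189/100050) = 133363005721/43040409450 in ≈ 3.099 in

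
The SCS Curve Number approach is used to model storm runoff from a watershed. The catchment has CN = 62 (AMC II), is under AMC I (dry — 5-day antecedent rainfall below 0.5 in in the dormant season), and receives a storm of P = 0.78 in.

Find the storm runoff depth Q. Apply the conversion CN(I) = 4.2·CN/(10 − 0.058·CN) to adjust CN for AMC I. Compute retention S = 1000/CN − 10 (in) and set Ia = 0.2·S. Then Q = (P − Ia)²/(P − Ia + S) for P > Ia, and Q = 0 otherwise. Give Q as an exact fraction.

CN(I) from CN(II)=62: (4.2·62)/(10 − 0.058·62) = 65100/1601 ≈ 40.662
Max retention: S = 1000/(65100/1601) − 10 = 9500/651 in (≈ 14.593 in)
Initial abstraction Ia = S/5 = (9500/651)/5 = 1900/651 ≈ 2.919 in
P = 0.780 ≤ Ia = 2.919 in: entire storm abstracted, Q = 0.

Q = 0 in ≈ 0.000 in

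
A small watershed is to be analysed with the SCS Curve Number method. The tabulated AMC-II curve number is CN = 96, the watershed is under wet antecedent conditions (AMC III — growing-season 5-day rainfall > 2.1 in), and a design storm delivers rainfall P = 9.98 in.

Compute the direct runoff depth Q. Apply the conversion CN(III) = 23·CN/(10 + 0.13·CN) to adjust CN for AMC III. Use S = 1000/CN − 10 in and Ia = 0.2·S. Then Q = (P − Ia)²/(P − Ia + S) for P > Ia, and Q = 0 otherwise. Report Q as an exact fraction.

Q = 588450818/60255975 in ≈ 9.766 in

Adjust CN=96 to AMC III: 23·96/(10 + 0.13·96) → 2208 ÷ (562/25) = 27600/281 ≈ 98.221
S = 1000/(27600/281) − 10 = 25/138 in ≈ 0.181 in
Ia = 0.2S: 0.2·0.181 = 0.036 in (exactly 5/138)
Excess rainfall: 9.980 − 0.036 = 9.944 in; P > Ia so Q > 0
Runoff Q = (P−Ia)²/(P−Ia+S) = (9.944)²/(9.944+0.181) = 588450818/60255975 ≈ 9.766 in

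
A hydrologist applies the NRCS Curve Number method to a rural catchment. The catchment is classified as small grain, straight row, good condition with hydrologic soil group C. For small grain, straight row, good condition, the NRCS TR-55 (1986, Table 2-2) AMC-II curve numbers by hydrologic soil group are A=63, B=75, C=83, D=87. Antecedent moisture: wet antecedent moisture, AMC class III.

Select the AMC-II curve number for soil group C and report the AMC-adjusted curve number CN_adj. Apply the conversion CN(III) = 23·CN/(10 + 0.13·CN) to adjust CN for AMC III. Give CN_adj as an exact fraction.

NRCS table: small grain, straight row, good condition, soil group C → CN(II) = 83
Adjust CN=83 to AMC III: 23·83/(10 + 0.13·83) → 1909 ÷ (2079/100) = 190900/2079 ≈ 91.823

CN_adj = 190900/2079 ≈ 91.823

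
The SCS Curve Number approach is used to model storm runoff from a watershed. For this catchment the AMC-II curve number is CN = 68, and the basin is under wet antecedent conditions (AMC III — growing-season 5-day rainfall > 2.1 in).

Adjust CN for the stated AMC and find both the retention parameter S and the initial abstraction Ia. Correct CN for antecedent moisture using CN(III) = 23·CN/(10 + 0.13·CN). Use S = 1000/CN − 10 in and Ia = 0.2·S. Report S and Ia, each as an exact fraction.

Wet (AMC III): CN(III) = 23·68/(10 + 0.13·68) = 1564/(471/25) = 39100/471 ≈ 83.015
Retention S: 1000/CN − 10 with CN=83.015 → S = 800/391 ≈ 2.046 in
Ia = 0.2·(800/391) = 160/391 in ≈ 0.409 in

S = 800/391 in ≈ 2.046 in; Ia = 160/391 in ≈ 0.409 in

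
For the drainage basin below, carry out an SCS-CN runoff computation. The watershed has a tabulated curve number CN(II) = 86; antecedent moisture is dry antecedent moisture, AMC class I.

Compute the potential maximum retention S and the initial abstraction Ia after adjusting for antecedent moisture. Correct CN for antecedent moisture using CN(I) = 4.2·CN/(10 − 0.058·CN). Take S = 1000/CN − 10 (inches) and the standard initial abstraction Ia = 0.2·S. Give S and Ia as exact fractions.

S = 500/129 in ≈ 3.876 in; Ia = 100/129 in ≈ 0.775 in

Dry (AMC I): CN(I) = 4.2·86/(10 − 0.058·86) = (1806/5)/(1253/250) = 12900/179 ≈ 72.067
Retention S: 1000/CN − 10 with CN=72.067 → S = 500/129 ≈ 3.876 in
Ia = 0.2·(500/129) = 100/129 in ≈ 0.775 in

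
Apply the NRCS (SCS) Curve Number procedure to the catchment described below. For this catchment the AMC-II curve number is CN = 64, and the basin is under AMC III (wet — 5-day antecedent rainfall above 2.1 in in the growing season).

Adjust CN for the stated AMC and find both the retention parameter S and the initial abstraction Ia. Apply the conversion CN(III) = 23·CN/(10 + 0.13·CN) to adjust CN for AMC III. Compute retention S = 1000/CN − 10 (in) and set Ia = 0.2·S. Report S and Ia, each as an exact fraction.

S = 225/92 in ≈ 2.446 in; Ia = 45/92 in ≈ 0.489 in

Wet (AMC III): CN(III) = 23·64/(10 + 0.13·64) = 1472/(458/25) = 18400/229 ≈ 80.349
Max retention: S = 1000/(18400/229) − 10 = 225/92 in (≈ 2.446 in)
Ia = 0.2S: 0.2·2.446 = 0.489 in (exactly 45/92)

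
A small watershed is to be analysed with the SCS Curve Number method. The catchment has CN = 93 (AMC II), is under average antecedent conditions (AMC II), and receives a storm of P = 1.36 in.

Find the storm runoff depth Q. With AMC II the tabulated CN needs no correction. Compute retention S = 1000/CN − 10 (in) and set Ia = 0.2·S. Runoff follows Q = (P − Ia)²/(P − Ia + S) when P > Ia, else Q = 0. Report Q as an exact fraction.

Average conditions: CN = 93 (no AMC adjustment).
S = 1000/93 − 10 = 70/93 in ≈ 0.753 in
Ia = 0.2S: 0.2·0.753 = 0.151 in (exactly 14/93)
P − Ia = 1.360 − 0.151 = 2812/2325 ≈ 1.209 in (> 0, runoff occurs)
Q: (2812/2325)² ÷ (4562/2325) = 3953672/5303325 in (≈ 0.746 in)

Q = 3953672/5303325 in ≈ 0.746 in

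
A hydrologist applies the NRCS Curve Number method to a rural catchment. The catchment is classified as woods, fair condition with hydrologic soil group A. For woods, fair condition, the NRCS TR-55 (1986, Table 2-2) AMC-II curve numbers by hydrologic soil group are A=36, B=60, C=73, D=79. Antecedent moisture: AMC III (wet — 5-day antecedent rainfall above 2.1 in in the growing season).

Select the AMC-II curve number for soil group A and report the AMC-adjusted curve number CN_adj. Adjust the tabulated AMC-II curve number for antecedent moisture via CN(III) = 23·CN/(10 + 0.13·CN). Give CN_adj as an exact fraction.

CN_adj = 20700/367 ≈ 56.403

NRCS table: woods, fair condition, soil group A → CN(II) = 36
Adjust CN=36 to AMC III: 23·36/(10 + 0.13·36) → 828 ÷ (367/25) = 20700/367 ≈ 56.403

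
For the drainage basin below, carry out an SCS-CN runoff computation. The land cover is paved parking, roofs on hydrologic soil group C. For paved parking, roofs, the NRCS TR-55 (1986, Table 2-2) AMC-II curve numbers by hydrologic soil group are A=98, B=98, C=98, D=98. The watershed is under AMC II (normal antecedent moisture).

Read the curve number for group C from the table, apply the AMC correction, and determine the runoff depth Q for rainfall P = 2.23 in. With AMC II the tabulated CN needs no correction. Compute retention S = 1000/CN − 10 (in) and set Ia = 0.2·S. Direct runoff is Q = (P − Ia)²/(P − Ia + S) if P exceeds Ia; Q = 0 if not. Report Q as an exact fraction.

NRCS table: paved parking, roofs, soil group C → CN(II) = 98
Average conditions: CN = 98 (no AMC adjustment).
Retention S: 1000/CN − 10 with CN=98.000 → S = 10/49 ≈ 0.204 in
Initial abstraction Ia = S/5 = (10/49)/5 = 2/49 ≈ 0.041 in
Since P=2.230 > Ia=0.041: effective rainfall P−Ia = 10727/4900 in
Runoff Q = (P−Ia)²/(P−Ia+S) = (2.189)²/(2.189+0.204) = 115068529/57462300 ≈ 2.003 in

Q = 115068529/57462300 in ≈ 2.003 in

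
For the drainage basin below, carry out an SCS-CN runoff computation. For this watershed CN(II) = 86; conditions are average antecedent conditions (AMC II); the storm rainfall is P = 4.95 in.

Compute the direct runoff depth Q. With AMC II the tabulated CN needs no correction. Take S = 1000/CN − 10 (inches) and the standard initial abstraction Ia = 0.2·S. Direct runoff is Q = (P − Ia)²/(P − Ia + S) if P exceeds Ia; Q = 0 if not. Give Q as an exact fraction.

Q = 15816529/4624220 in ≈ 3.420 in

CN(II) = 86; AMC II needs no correction.
Retention S: 1000/CN − 10 with CN=86.000 → S = 70/43 ≈ 1.628 in
Ia = 0.2·(70/43) = 14/43 in ≈ 0.326 in
Excess rainfall: 4.950 − 0.326 = 4.624 in; P > Ia so Q > 0
Q = (3977/860)²/((3977/860) + 70/43) = (15816529/739600)/(5377/860) = 15816529/4624220 in ≈ 3.420 in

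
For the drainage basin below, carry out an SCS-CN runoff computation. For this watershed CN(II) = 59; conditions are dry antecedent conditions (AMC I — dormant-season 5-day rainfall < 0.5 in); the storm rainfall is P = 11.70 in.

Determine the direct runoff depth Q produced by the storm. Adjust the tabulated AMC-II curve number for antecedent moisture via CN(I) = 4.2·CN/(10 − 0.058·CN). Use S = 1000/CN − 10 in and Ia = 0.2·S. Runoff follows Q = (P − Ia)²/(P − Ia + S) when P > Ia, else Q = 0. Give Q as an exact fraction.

Q = 10808305369/3828051570 in ≈ 2.823 in

Adjust CN=59 to AMC I: 4.2·59/(10 − 0.058·59) → (1239/5) ÷ (3289/500) = 123900/3289 ≈ 37.671
Retention S: 1000/CN − 10 with CN=37.671 → S = 20500/1239 ≈ 16.546 in
Ia = 0.2·(20500/1239) = 4100/1239 in ≈ 3.309 in
Excess rainfall: 11.700 − 3.309 = 8.391 in; P > Ia so Q > 0
Runoff Q = (P−Ia)²/(P−Ia+S) = (8.391)²/(8.391+16.546) = 10808305369/3828051570 ≈ 2.823 in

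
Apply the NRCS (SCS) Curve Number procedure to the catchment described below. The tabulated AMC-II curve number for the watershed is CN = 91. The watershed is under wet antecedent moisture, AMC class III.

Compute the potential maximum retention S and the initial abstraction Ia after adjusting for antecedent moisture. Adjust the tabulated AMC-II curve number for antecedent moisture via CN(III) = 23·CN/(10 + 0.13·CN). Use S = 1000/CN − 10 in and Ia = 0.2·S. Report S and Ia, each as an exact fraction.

S = 900/2093 in ≈ 0.430 in; Ia = 180/2093 in ≈ 0.086 in

Adjust CN=91 to AMC III: 23·91/(10 + 0.13·91) → 2093 ÷ (2183/100) = 209300/2183 ≈ 95.877
Max retention: S = 1000/(209300/2183) − 10 = 900/2093 in (≈ 0.430 in)
Ia = 0.2S: 0.2·0.430 = 0.086 in (exactly 180/2093)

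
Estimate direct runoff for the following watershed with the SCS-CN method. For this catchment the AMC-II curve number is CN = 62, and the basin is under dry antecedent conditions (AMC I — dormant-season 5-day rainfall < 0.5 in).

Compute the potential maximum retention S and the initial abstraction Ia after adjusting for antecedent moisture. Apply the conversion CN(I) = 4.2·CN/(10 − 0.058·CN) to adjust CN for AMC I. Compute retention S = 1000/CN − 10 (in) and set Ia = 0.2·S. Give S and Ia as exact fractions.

Adjust CN=62 to AMC I: 4.2·62/(10 − 0.058·62) → (1302/5) ÷ (1601/250) = 65100/1601 ≈ 40.662
S = 1000/(65100/1601) − 10 = 9500/651 in ≈ 14.593 in
Initial abstraction Ia = S/5 = (9500/651)/5 = 1900/651 ≈ 2.919 in

S = 9500/651 in ≈ 14.593 in; Ia = 1900/651 in ≈ 2.919 in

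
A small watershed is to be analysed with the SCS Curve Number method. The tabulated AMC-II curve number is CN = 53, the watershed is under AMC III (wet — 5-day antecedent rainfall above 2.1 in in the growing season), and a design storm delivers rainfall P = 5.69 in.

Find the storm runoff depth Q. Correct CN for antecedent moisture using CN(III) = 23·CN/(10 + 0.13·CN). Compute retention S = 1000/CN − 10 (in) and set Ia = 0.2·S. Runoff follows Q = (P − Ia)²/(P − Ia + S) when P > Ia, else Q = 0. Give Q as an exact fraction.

CN(III) from CN(II)=53: (23·53)/(10 + 0.13·53) = 121900/1689 ≈ 72.173
Max retention: S = 1000/(121900/1689) − 10 = 4700/1219 in (≈ 3.856 in)
Ia = 0.2S: 0.2·3.856 = 0.771 in (exactly 940/1219)
P − Ia = 5.690 − 0.771 = 599611/121900 ≈ 4.919 in (> 0, runoff occurs)
Q: (599611/121900)² ÷ (1069611/121900) = 359533351321/130385580900 in (≈ 2.757 in)

Q = 359533351321/130385580900 in ≈ 2.757 in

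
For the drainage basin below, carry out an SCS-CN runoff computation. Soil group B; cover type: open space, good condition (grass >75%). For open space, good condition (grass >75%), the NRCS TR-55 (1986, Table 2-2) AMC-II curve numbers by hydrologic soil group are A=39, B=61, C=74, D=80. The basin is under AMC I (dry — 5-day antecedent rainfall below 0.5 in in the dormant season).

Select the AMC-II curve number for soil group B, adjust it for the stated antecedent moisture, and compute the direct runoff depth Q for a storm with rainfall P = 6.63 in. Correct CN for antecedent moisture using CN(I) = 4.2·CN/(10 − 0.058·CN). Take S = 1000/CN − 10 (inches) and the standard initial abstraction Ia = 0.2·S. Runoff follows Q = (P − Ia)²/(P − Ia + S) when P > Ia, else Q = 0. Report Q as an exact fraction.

NRCS table: open space, good condition (grass >75%), soil group B → CN(II) = 61
Adjust CN=61 to AMC I: 4.2·61/(10 − 0.058·61) → (1281/5) ÷ (3231/500) = 42700/1077 ≈ 39.647
S = 1000/(42700/1077) − 10 = 6500/427 in ≈ 15.222 in
Ia = 0.2S: 0.2·15.222 = 3.044 in (exactly 1300/427)
P − Ia = 6.630 − 3.044 = 153101/42700 ≈ 3.586 in (> 0, runoff occurs)
Q = (153101/42700)²/((153101/42700) + 6500/427) = (23439916201/1823290000)/(803101/42700) = 1803070477/2637877900 in ≈ 0.684 in

Q = 1803070477/2637877900 in ≈ 0.684 in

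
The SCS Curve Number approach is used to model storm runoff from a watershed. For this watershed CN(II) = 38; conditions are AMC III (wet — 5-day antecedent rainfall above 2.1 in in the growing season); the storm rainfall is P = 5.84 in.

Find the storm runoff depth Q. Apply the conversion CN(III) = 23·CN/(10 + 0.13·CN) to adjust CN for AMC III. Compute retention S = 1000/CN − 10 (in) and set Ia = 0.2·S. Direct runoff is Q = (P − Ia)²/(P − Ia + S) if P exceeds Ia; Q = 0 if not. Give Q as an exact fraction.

Q = 1166541602/687193425 in ≈ 1.698 in

CN(III) from CN(II)=38: (23·38)/(10 + 0.13·38) = 43700/747 ≈ 58.501
S = 1000/(43700/747) − 10 = 3100/437 in ≈ 7.094 in
Ia = 0.2S: 0.2·7.094 = 1.419 in (exactly 620/437)
Since P=5.840 > Ia=1.419: effective rainfall P−Ia = 48302/10925 in
Runoff Q = (P−Ia)²/(P−Ia+S) = (4.421)²/(4.421+7.094) = 1166541602/687193425 ≈ 1.698 in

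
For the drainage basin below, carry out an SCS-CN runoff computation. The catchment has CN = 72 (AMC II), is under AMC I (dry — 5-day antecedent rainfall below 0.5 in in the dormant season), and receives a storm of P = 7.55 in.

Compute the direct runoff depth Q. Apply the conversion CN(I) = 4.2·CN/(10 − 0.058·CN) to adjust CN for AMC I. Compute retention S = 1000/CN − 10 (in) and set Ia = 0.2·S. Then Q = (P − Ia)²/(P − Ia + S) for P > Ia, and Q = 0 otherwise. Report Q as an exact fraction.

Q = 9467929/4361580 in ≈ 2.171 in

CN(I) from CN(II)=72: (4.2·72)/(10 − 0.058·72) = 675/13 ≈ 51.923
S = 1000/(675/13) − 10 = 250/27 in ≈ 9.259 in
Ia = 0.2·(250/27) = 50/27 in ≈ 1.852 in
P − Ia = 7.550 − 1.852 = 3077/540 ≈ 5.698 in (> 0, runoff occurs)
Runoff Q = (P−Ia)²/(P−Ia+S) = (5.698)²/(5.698+9.259) = 9467929/4361580 ≈ 2.171 in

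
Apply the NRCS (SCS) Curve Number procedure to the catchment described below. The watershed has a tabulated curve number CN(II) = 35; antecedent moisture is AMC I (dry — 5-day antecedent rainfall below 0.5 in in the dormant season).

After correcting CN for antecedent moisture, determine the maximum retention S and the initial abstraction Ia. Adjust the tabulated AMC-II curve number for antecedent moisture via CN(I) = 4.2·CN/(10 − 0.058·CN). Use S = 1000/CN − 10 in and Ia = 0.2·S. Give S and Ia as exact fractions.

Adjust CN=35 to AMC I: 4.2·35/(10 − 0.058·35) → 147 ÷ (797/100) = 14700/797 ≈ 18.444
Retention S: 1000/CN − 10 with CN=18.444 → S = 6500/147 ≈ 44.218 in
Ia = 0.2·(6500/147) = 1300/147 in ≈ 8.844 in

S = 6500/147 in ≈ 44.218 in; Ia = 1300/147 in ≈ 8.844 in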